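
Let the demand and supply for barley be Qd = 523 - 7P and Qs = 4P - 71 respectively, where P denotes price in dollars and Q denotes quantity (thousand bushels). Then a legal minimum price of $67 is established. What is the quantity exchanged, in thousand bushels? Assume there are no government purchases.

54

Without the control the market clears where 523 - 7P = 4P - 71, i.e. P* = 54 and Q* = 145.
Because the floor (67) lies above the market-clearing price, it is binding.
At P = 67: Qd = 523 - 7·67 = 54 and Qs = 4·67 - 71 = 197.
The quantity actually transacted is the short side, demand: 54.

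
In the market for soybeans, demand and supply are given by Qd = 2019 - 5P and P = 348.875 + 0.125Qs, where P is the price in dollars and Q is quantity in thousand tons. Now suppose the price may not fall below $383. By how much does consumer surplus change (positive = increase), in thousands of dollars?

Rearranging supply gives Qs = 8P - 2791. Without the control the market clears where 2019 - 5P = 8P - 2791, i.e. P* = 370 and Q* = 169.
Because the floor (383) lies above the market-clearing price, it is binding.
At P = 383: Qd = 2019 - 5·383 = 104 and Qs = 8·383 - 2791 = 273.
Consumer surplus without the control is ½ · (403.8 - 370) · 169 = 2856.1.
With the floor, consumers buy 104 units at 383, so CS = ½ · (403.8 - 383) · 104 = 1081.6.
Change in consumer surplus = 1081.6 - 2856.1 = -1774.5.

-1774.5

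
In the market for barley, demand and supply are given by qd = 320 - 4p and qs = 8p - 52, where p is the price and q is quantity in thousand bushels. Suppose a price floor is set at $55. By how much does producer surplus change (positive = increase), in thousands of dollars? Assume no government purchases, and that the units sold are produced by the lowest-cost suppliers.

Setting quantity demanded equal to quantity supplied, 320 - 4p = 8p - 52, gives p* = 31 and q* = 196.
Since 55 > 31, the floor is binding.
At p = 55: qd = 320 - 4·55 = 100 and qs = 8·55 - 52 = 388.
Producer surplus without the control is ½ · (31 - 6.5) · 196 = 2401.
With the floor, 100 units are sold at 55. The supply price at q = 100 is 19, so PS = ½ · [(55 - 6.5) + (55 - 19)] · 100 = 4225.
Change in producer surplus = 4225 - 2401 = 1824.

1824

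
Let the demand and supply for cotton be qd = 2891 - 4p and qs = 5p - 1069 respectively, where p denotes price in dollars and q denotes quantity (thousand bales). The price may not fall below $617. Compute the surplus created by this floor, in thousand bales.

1593

Equilibrium: 2891 - 4p = 5p - 1069, so 3960 = 9p and p* = 440, q* = 1131.
The floor of 617 is above the equilibrium price 440, so it binds.
At p = 617: qd = 2891 - 4·617 = 423 and qs = 5·617 - 1069 = 2016.
Surplus = qs - qd = 2016 - 423 = 1593.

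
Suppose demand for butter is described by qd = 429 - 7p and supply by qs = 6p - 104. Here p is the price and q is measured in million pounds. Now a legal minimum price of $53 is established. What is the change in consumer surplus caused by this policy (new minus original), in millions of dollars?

-1200

Without the control the market clears where 429 - 7p = 6p - 104, i.e. p* = 41 and q* = 142.
Because the floor (53) lies above the market-clearing price, it is binding.
At p = 53: qd = 429 - 7·53 = 58 and qs = 6·53 - 104 = 214.
Consumer surplus without the control is ½ · (429/7 - 41) · 142 = 10082/7.
With the floor, consumers buy 58 units at 53, so CS = ½ · (429/7 - 53) · 58 = 1682/7.
Change in consumer surplus = 1682/7 - 10082/7 = -1200.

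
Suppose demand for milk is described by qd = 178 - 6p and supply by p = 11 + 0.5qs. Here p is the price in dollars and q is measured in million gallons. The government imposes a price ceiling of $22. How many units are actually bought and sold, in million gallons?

22

Rearranging supply gives qs = 2p - 22. Equilibrium: 178 - 6p = 2p - 22, so 200 = 8p and p* = 25, q* = 28.
Because the ceiling (22) lies below the market-clearing price, it is binding.
At p = 22: qd = 178 - 6·22 = 46 and qs = 2·22 - 22 = 22.
The quantity actually transacted is the short side, supply: 22.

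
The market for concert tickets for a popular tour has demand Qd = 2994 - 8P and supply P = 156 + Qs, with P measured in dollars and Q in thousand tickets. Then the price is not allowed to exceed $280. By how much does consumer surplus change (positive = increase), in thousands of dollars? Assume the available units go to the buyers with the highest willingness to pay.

Rearranging supply gives Qs = P - 156. Setting quantity demanded equal to quantity supplied, 2994 - 8P = P - 156, gives P* = 350 and Q* = 194.
The ceiling of 280 is below the equilibrium price 350, so it binds.
At P = 280: Qd = 2994 - 8·280 = 754 and Qs = 280 - 156 = 124.
Consumer surplus without the control is ½ · (374.25 - 350) · 194 = 2352.25.
With the ceiling, 124 units are sold at 280 (assume they go to the highest-value buyers). The demand price at Q = 124 is 358.75, so CS = ½ · [(374.25 - 280) + (358.75 - 280)] · 124 = 10726.
Change in consumer surplus = 10726 - 2352.25 = 8373.75.

8373.75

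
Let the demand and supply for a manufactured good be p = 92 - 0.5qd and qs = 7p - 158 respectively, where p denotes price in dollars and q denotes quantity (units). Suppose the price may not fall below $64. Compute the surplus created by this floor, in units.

Rearranging demand gives qd = 184 - 2p. Setting quantity demanded equal to quantity supplied, 184 - 2p = 7p - 158, gives p* = 38 and q* = 108.
Since 64 > 38, the floor is binding.
At p = 64: qd = 184 - 2·64 = 56 and qs = 7·64 - 158 = 290.
Surplus = qs - qd = 290 - 56 = 234.

234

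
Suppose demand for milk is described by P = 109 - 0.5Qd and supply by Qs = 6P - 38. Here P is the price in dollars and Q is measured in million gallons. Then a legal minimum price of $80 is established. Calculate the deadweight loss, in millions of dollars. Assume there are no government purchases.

Rearranging demand gives Qd = 218 - 2P. Setting quantity demanded equal to quantity supplied, 218 - 2P = 6P - 38, gives P* = 32 and Q* = 154.
Since 80 > 32, the floor is binding.
At P = 80: Qd = 218 - 2·80 = 58 and Qs = 6·80 - 38 = 442.
Quantity traded falls to 58. At Q = 58 the demand price is (218 - 58)/2 = 80 and the supply price is (38 + 58)/6 = 16.
Deadweight loss = ½ · (80 - 16) · (154 - 58) = ½ · 64 · 96 = 3072.

3072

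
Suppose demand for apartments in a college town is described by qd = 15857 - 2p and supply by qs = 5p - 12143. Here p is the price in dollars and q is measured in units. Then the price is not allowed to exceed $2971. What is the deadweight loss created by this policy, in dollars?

9264858.75

In a free market, 15857 - 2p = 5p - 12143 gives the equilibrium p* = 4000, q* = 7857.
The ceiling of 2971 is below the equilibrium price 4000, so it binds.
At p = 2971: qd = 15857 - 2·2971 = 9915 and qs = 5·2971 - 12143 = 2712.
Quantity traded falls to 2712. At q = 2712 the demand price is (15857 - 2712)/2 = 6572.5 and the supply price is (12143 + 2712)/5 = 2971.
Deadweight loss = ½ · (6572.5 - 2971) · (7857 - 2712) = ½ · 3601.5 · 5145 = 9264858.75.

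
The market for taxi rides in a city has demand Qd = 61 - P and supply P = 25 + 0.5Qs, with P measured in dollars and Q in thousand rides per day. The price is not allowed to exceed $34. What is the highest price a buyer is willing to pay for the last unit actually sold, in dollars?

43

Rearranging supply gives Qs = 2P - 50. In a free market, 61 - P = 2P - 50 gives the equilibrium P* = 37, Q* = 24.
The ceiling of 34 is below the equilibrium price 37, so it binds.
At P = 34: Qd = 61 - 34 = 27 and Qs = 2·34 - 50 = 18.
Only 18 units reach the market. On the demand curve, the marginal buyer's willingness to pay at Q = 18 is (61 - 18) = 43.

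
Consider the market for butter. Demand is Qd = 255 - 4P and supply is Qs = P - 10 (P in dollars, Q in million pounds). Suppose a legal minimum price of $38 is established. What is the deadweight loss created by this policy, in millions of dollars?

Without the control the market clears where 255 - 4P = P - 10, i.e. P* = 53 and Q* = 43.
The floor of 38 is below the equilibrium price 53, so it is not binding; the market clears at P* = 53, Q* = 43.
Since the control does not bind, no trades are prevented and deadweight loss is zero.

0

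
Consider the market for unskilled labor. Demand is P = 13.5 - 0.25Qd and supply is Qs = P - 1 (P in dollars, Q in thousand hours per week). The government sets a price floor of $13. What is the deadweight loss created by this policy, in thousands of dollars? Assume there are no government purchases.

Rearranging demand gives Qd = 54 - 4P. In a free market, 54 - 4P = P - 1 gives the equilibrium P* = 11, Q* = 10.
The floor of 13 is above the equilibrium price 11, so it binds.
At P = 13: Qd = 54 - 4·13 = 2 and Qs = 13 - 1 = 12.
Quantity traded falls to 2. At Q = 2 the demand price is (54 - 2)/4 = 13 and the supply price is 1 + 2 = 3.
Deadweight loss = ½ · (13 - 3) · (10 - 2) = ½ · 10 · 8 = 40.

40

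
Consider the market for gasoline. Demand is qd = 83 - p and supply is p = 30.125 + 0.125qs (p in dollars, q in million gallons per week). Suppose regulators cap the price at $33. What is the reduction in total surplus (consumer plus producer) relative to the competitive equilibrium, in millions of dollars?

Rearranging supply gives qs = 8p - 241. Equilibrium: 83 - p = 8p - 241, so 324 = 9p and p* = 36, q* = 47.
Because the ceiling (33) lies below the market-clearing price, it is binding.
At p = 33: qd = 83 - 33 = 50 and qs = 8·33 - 241 = 23.
Quantity traded falls to 23. At q = 23 the demand price is 83 - 23 = 60 and the supply price is (241 + 23)/8 = 33.
Deadweight loss = ½ · (60 - 33) · (47 - 23) = ½ · 27 · 24 = 324.

324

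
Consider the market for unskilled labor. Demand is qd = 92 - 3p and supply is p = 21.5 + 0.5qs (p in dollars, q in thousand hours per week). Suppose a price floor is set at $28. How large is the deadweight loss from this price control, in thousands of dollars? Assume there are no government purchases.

3.75

Rearranging supply gives qs = 2p - 43. Setting quantity demanded equal to quantity supplied, 92 - 3p = 2p - 43, gives p* = 27 and q* = 11.
Because the floor (28) lies above the market-clearing price, it is binding.
At p = 28: qd = 92 - 3·28 = 8 and qs = 2·28 - 43 = 13.
Quantity traded falls to 8. At q = 8 the demand price is (92 - 8)/3 = 28 and the supply price is (43 + 8)/2 = 25.5.
Deadweight loss = ½ · (28 - 25.5) · (11 - 8) = ½ · 2.5 · 3 = 3.75.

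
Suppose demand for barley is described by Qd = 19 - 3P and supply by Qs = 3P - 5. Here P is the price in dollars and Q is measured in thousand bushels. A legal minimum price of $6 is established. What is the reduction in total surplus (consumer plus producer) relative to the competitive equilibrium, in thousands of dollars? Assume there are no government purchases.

12

Equilibrium: 19 - 3P = 3P - 5, so 24 = 6P and P* = 4, Q* = 7.
Because the floor (6) lies above the market-clearing price, it is binding.
At P = 6: Qd = 19 - 3·6 = 1 and Qs = 3·6 - 5 = 13.
Quantity traded falls to 1. At Q = 1 the demand price is (19 - 1)/3 = 6 and the supply price is (5 + 1)/3 = 2.
Deadweight loss = ½ · (6 - 2) · (7 - 1) = ½ · 4 · 6 = 12.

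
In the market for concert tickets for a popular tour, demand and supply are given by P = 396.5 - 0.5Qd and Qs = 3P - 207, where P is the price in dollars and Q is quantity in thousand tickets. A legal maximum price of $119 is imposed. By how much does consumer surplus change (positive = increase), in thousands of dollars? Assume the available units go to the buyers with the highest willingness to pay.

Rearranging demand gives Qd = 793 - 2P. Setting quantity demanded equal to quantity supplied, 793 - 2P = 3P - 207, gives P* = 200 and Q* = 393.
Since 119 < 200, the ceiling is binding.
At P = 119: Qd = 793 - 2·119 = 555 and Qs = 3·119 - 207 = 150.
Consumer surplus without the control is ½ · (396.5 - 200) · 393 = 38612.25.
With the ceiling, 150 units are sold at 119 (assume they go to the highest-value buyers). The demand price at Q = 150 is 321.5, so CS = ½ · [(396.5 - 119) + (321.5 - 119)] · 150 = 36000.
Change in consumer surplus = 36000 - 38612.25 = -2612.25.

-2612.25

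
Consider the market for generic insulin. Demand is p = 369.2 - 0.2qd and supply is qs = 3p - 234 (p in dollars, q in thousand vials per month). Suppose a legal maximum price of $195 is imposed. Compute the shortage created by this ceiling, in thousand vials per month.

520

Rearranging demand gives qd = 1846 - 5p. Equilibrium: 1846 - 5p = 3p - 234, so 2080 = 8p and p* = 260, q* = 546.
Since 195 < 260, the ceiling is binding.
At p = 195: qd = 1846 - 5·195 = 871 and qs = 3·195 - 234 = 351.
Shortage = qd - qs = 871 - 351 = 520.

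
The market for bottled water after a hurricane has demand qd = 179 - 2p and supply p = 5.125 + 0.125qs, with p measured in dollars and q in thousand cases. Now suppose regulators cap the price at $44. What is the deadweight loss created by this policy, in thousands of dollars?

Rearranging supply gives qs = 8p - 41. Setting quantity demanded equal to quantity supplied, 179 - 2p = 8p - 41, gives p* = 22 and q* = 135.
The ceiling of 44 is above the equilibrium price 22, so it is not binding; the market clears at p* = 22, q* = 135.
Since the control does not bind, no trades are prevented and deadweight loss is zero.

0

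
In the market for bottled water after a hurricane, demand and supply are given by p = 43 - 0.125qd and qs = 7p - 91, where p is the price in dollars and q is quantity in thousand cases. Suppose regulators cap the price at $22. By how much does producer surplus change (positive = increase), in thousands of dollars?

Rearranging demand gives qd = 344 - 8p. Equilibrium: 344 - 8p = 7p - 91, so 435 = 15p and p* = 29, q* = 112.
The ceiling of 22 is below the equilibrium price 29, so it binds.
At p = 22: qd = 344 - 8·22 = 168 and qs = 7·22 - 91 = 63.
Producer surplus without the control is ½ · (29 - 13) · 112 = 896.
With the ceiling, producers sell 63 units at 22, so PS = ½ · (22 - 13) · 63 = 283.5.
Change in producer surplus = 283.5 - 896 = -612.5.

-612.5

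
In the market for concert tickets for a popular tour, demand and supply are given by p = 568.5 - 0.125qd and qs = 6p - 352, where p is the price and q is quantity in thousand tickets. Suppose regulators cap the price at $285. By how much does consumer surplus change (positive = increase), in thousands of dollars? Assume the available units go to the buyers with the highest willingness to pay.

78763.75

Rearranging demand gives qd = 4548 - 8p. Without the control the market clears where 4548 - 8p = 6p - 352, i.e. p* = 350 and q* = 1748.
Since 285 < 350, the ceiling is binding.
At p = 285: qd = 4548 - 8·285 = 2268 and qs = 6·285 - 352 = 1358.
Consumer surplus without the control is ½ · (568.5 - 350) · 1748 = 190969.
With the ceiling, 1358 units are sold at 285 (assume they go to the highest-value buyers). The demand price at q = 1358 is 398.75, so CS = ½ · [(568.5 - 285) + (398.75 - 285)] · 1358 = 269732.75.
Change in consumer surplus = 269732.75 - 190969 = 78763.75.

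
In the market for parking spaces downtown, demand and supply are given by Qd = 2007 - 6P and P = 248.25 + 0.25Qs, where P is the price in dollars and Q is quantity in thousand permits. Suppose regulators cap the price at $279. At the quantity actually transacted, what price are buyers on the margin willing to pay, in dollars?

314

Rearranging supply gives Qs = 4P - 993. Setting quantity demanded equal to quantity supplied, 2007 - 6P = 4P - 993, gives P* = 300 and Q* = 207.
Because the ceiling (279) lies below the market-clearing price, it is binding.
At P = 279: Qd = 2007 - 6·279 = 333 and Qs = 4·279 - 993 = 123.
Only 123 units reach the market. On the demand curve, the marginal buyer's willingness to pay at Q = 123 is (2007 - 123)/6 = 314.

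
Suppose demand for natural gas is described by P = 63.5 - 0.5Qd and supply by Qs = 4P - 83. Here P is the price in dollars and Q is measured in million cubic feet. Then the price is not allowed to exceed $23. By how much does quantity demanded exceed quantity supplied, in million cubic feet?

Rearranging demand gives Qd = 127 - 2P. Without the control the market clears where 127 - 2P = 4P - 83, i.e. P* = 35 and Q* = 57.
Because the ceiling (23) lies below the market-clearing price, it is binding.
At P = 23: Qd = 127 - 2·23 = 81 and Qs = 4·23 - 83 = 9.
Shortage = Qd - Qs = 81 - 9 = 72.

72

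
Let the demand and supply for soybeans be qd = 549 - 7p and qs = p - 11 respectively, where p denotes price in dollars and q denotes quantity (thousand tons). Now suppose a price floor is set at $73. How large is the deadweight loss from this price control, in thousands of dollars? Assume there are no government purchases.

252

In a free market, 549 - 7p = p - 11 gives the equilibrium p* = 70, q* = 59.
Since 73 > 70, the floor is binding.
At p = 73: qd = 549 - 7·73 = 38 and qs = 73 - 11 = 62.
Quantity traded falls to 38. At q = 38 the demand price is (549 - 38)/7 = 73 and the supply price is 11 + 38 = 49.
Deadweight loss = ½ · (73 - 49) · (59 - 38) = ½ · 24 · 21 = 252.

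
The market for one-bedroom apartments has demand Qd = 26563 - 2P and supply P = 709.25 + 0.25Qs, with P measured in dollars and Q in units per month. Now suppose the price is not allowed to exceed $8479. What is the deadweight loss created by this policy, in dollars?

0

Rearranging supply gives Qs = 4P - 2837. Without the control the market clears where 26563 - 2P = 4P - 2837, i.e. P* = 4900 and Q* = 16763.
The ceiling of 8479 is above the equilibrium price 4900, so it is not binding; the market clears at P* = 4900, Q* = 16763.
Since the control does not bind, no trades are prevented and deadweight loss is zero.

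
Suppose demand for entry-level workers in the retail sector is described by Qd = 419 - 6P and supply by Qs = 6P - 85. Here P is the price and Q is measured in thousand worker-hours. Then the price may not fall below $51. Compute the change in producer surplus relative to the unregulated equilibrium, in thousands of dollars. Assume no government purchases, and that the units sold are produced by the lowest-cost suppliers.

774

In a free market, 419 - 6P = 6P - 85 gives the equilibrium P* = 42, Q* = 167.
Because the floor (51) lies above the market-clearing price, it is binding.
At P = 51: Qd = 419 - 6·51 = 113 and Qs = 6·51 - 85 = 221.
Producer surplus without the control is ½ · (42 - 85/6) · 167 = 27889/12.
With the floor, 113 units are sold at 51. The supply price at Q = 113 is 33, so PS = ½ · [(51 - 85/6) + (51 - 33)] · 113 = 37177/12.
Change in producer surplus = 37177/12 - 27889/12 = 774.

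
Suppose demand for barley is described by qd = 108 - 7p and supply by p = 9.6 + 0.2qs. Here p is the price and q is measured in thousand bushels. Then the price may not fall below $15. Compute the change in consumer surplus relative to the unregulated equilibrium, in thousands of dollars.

-20

Rearranging supply gives qs = 5p - 48. Without the control the market clears where 108 - 7p = 5p - 48, i.e. p* = 13 and q* = 17.
Because the floor (15) lies above the market-clearing price, it is binding.
At p = 15: qd = 108 - 7·15 = 3 and qs = 5·15 - 48 = 27.
Consumer surplus without the control is ½ · (108/7 - 13) · 17 = 289/14.
With the floor, consumers buy 3 units at 15, so CS = ½ · (108/7 - 15) · 3 = 9/14.
Change in consumer surplus = 9/14 - 289/14 = -20.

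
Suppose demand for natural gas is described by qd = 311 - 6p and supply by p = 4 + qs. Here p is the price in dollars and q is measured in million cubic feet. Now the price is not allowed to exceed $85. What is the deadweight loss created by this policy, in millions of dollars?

Rearranging supply gives qs = p - 4. Setting quantity demanded equal to quantity supplied, 311 - 6p = p - 4, gives p* = 45 and q* = 41.
The ceiling of 85 is above the equilibrium price 45, so it is not binding; the market clears at p* = 45, q* = 41.
Since the control does not bind, no trades are prevented and deadweight loss is zero.

0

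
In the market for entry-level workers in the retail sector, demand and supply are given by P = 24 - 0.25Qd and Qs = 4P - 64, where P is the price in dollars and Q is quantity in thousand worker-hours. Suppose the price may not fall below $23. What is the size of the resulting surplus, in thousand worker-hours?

24

Rearranging demand gives Qd = 96 - 4P. In a free market, 96 - 4P = 4P - 64 gives the equilibrium P* = 20, Q* = 16.
Because the floor (23) lies above the market-clearing price, it is binding.
At P = 23: Qd = 96 - 4·23 = 4 and Qs = 4·23 - 64 = 28.
Surplus = Qs - Qd = 28 - 4 = 24.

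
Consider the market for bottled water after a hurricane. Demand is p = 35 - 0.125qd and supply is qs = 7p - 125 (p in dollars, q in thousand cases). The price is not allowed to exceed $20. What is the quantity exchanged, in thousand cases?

15

Rearranging demand gives qd = 280 - 8p. Equilibrium: 280 - 8p = 7p - 125, so 405 = 15p and p* = 27, q* = 64.
Since 20 < 27, the ceiling is binding.
At p = 20: qd = 280 - 8·20 = 120 and qs = 7·20 - 125 = 15.
The quantity actually transacted is the short side, supply: 15.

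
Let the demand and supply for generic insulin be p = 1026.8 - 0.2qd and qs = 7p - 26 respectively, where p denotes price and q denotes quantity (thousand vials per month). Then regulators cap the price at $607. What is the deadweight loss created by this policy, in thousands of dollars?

0

Rearranging demand gives qd = 5134 - 5p. Setting quantity demanded equal to quantity supplied, 5134 - 5p = 7p - 26, gives p* = 430 and q* = 2984.
Since 607 is above p* = 430, the ceiling does not bind and the free-market outcome prevails.
Since the control does not bind, no trades are prevented and deadweight loss is zero.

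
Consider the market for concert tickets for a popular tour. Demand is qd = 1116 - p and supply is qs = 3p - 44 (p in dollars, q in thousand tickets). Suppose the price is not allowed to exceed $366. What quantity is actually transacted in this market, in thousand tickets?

In a free market, 1116 - p = 3p - 44 gives the equilibrium p* = 290, q* = 826.
The ceiling of 366 is above the equilibrium price 290, so it is not binding; the market clears at p* = 290, q* = 826.

826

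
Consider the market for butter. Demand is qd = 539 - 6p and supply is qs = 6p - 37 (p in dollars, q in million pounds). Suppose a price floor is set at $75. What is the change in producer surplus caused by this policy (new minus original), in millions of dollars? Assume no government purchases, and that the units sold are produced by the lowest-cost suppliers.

216

Setting quantity demanded equal to quantity supplied, 539 - 6p = 6p - 37, gives p* = 48 and q* = 251.
The floor of 75 is above the equilibrium price 48, so it binds.
At p = 75: qd = 539 - 6·75 = 89 and qs = 6·75 - 37 = 413.
Producer surplus without the control is ½ · (48 - 37/6) · 251 = 63001/12.
With the floor, 89 units are sold at 75. The supply price at q = 89 is 21, so PS = ½ · [(75 - 37/6) + (75 - 21)] · 89 = 65593/12.
Change in producer surplus = 65593/12 - 63001/12 = 216.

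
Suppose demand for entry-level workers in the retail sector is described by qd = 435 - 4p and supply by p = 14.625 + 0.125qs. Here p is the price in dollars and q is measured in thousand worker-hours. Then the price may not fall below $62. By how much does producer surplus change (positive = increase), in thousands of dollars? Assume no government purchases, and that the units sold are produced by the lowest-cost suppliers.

Rearranging supply gives qs = 8p - 117. Setting quantity demanded equal to quantity supplied, 435 - 4p = 8p - 117, gives p* = 46 and q* = 251.
Since 62 > 46, the floor is binding.
At p = 62: qd = 435 - 4·62 = 187 and qs = 8·62 - 117 = 379.
Producer surplus without the control is ½ · (46 - 14.625) · 251 = 3937.5625.
With the floor, 187 units are sold at 62. The supply price at q = 187 is 38, so PS = ½ · [(62 - 14.625) + (62 - 38)] · 187 = 6673.5625.
Change in producer surplus = 6673.5625 - 3937.5625 = 2736.

2736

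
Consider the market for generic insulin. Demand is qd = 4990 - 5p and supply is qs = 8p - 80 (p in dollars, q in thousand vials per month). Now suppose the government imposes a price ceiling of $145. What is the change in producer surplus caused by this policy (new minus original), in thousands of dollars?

Equilibrium: 4990 - 5p = 8p - 80, so 5070 = 13p and p* = 390, q* = 3040.
Because the ceiling (145) lies below the market-clearing price, it is binding.
At p = 145: qd = 4990 - 5·145 = 4265 and qs = 8·145 - 80 = 1080.
Producer surplus without the control is ½ · (390 - 10) · 3040 = 577600.
With the ceiling, producers sell 1080 units at 145, so PS = ½ · (145 - 10) · 1080 = 72900.
Change in producer surplus = 72900 - 577600 = -504700.

-504700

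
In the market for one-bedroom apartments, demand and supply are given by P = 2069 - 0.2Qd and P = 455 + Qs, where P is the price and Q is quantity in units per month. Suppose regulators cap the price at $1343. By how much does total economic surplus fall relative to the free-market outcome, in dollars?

Rearranging demand gives Qd = 10345 - 5P; rearranging supply gives Qs = P - 455. Without the control the market clears where 10345 - 5P = P - 455, i.e. P* = 1800 and Q* = 1345.
Since 1343 < 1800, the ceiling is binding.
At P = 1343: Qd = 10345 - 5·1343 = 3630 and Qs = 1343 - 455 = 888.
Quantity traded falls to 888. At Q = 888 the demand price is (10345 - 888)/5 = 1891.4 and the supply price is 455 + 888 = 1343.
Deadweight loss = ½ · (1891.4 - 1343) · (1345 - 888) = ½ · 548.4 · 457 = 125309.4.

125309.4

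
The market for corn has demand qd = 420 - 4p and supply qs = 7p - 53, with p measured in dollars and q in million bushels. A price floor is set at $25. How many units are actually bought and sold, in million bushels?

In a free market, 420 - 4p = 7p - 53 gives the equilibrium p* = 43, q* = 248.
Since 25 is below p* = 43, the floor does not bind and the free-market outcome prevails.

248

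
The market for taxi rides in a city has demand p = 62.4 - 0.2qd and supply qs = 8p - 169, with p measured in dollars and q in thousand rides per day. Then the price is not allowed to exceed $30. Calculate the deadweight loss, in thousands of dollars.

Rearranging demand gives qd = 312 - 5p. Setting quantity demanded equal to quantity supplied, 312 - 5p = 8p - 169, gives p* = 37 and q* = 127.
The ceiling of 30 is below the equilibrium price 37, so it binds.
At p = 30: qd = 312 - 5·30 = 162 and qs = 8·30 - 169 = 71.
Quantity traded falls to 71. At q = 71 the demand price is (312 - 71)/5 = 48.2 and the supply price is (169 + 71)/8 = 30.
Deadweight loss = ½ · (48.2 - 30) · (127 - 71) = ½ · 18.2 · 56 = 509.6.

509.6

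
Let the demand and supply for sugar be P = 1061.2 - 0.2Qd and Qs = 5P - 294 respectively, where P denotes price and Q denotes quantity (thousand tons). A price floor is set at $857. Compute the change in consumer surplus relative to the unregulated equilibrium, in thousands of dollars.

-523759.5

Rearranging demand gives Qd = 5306 - 5P. Equilibrium: 5306 - 5P = 5P - 294, so 5600 = 10P and P* = 560, Q* = 2506.
Since 857 > 560, the floor is binding.
At P = 857: Qd = 5306 - 5·857 = 1021 and Qs = 5·857 - 294 = 3991.
Consumer surplus without the control is ½ · (1061.2 - 560) · 2506 = 628003.6.
With the floor, consumers buy 1021 units at 857, so CS = ½ · (1061.2 - 857) · 1021 = 104244.1.
Change in consumer surplus = 104244.1 - 628003.6 = -523759.5.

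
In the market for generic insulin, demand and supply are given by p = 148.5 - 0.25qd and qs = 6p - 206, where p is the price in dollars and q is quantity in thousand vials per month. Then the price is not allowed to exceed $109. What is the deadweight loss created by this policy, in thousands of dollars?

0

Rearranging demand gives qd = 594 - 4p. Setting quantity demanded equal to quantity supplied, 594 - 4p = 6p - 206, gives p* = 80 and q* = 274.
The ceiling of 109 is above the equilibrium price 80, so it is not binding; the market clears at p* = 80, q* = 274.
Since the control does not bind, no trades are prevented and deadweight loss is zero.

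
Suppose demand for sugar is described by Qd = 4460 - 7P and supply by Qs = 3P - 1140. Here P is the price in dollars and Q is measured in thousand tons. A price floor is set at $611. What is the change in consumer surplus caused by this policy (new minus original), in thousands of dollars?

Equilibrium: 4460 - 7P = 3P - 1140, so 5600 = 10P and P* = 560, Q* = 540.
The floor of 611 is above the equilibrium price 560, so it binds.
At P = 611: Qd = 4460 - 7·611 = 183 and Qs = 3·611 - 1140 = 693.
Consumer surplus without the control is ½ · (4460/7 - 560) · 540 = 145800/7.
With the floor, consumers buy 183 units at 611, so CS = ½ · (4460/7 - 611) · 183 = 33489/14.
Change in consumer surplus = 33489/14 - 145800/7 = -18436.5.

-18436.5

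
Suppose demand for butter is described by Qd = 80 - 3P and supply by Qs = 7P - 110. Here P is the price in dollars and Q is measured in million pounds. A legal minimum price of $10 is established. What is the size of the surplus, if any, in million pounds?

Without the control the market clears where 80 - 3P = 7P - 110, i.e. P* = 19 and Q* = 23.
The floor of 10 is below the equilibrium price 19, so it is not binding; the market clears at P* = 19, Q* = 23.
Since the control does not bind, there is no surplus.

0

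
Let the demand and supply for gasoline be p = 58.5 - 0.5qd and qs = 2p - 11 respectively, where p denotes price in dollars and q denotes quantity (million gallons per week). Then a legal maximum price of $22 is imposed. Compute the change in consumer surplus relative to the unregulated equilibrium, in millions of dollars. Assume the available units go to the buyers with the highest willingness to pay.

230

Rearranging demand gives qd = 117 - 2p. Setting quantity demanded equal to quantity supplied, 117 - 2p = 2p - 11, gives p* = 32 and q* = 53.
Because the ceiling (22) lies below the market-clearing price, it is binding.
At p = 22: qd = 117 - 2·22 = 73 and qs = 2·22 - 11 = 33.
Consumer surplus without the control is ½ · (58.5 - 32) · 53 = 702.25.
With the ceiling, 33 units are sold at 22 (assume they go to the highest-value buyers). The demand price at q = 33 is 42, so CS = ½ · [(58.5 - 22) + (42 - 22)] · 33 = 932.25.
Change in consumer surplus = 932.25 - 702.25 = 230.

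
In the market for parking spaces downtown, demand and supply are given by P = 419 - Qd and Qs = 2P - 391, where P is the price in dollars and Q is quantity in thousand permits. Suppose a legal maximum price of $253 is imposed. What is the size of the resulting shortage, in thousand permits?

51

Rearranging demand gives Qd = 419 - P. Equilibrium: 419 - P = 2P - 391, so 810 = 3P and P* = 270, Q* = 149.
Because the ceiling (253) lies below the market-clearing price, it is binding.
At P = 253: Qd = 419 - 253 = 166 and Qs = 2·253 - 391 = 115.
Shortage = Qd - Qs = 166 - 115 = 51.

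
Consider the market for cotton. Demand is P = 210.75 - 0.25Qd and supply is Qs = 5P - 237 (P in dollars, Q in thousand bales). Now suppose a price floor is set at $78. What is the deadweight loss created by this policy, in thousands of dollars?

Rearranging demand gives Qd = 843 - 4P. In a free market, 843 - 4P = 5P - 237 gives the equilibrium P* = 120, Q* = 363.
The floor of 78 is below the equilibrium price 120, so it is not binding; the market clears at P* = 120, Q* = 363.
Since the control does not bind, no trades are prevented and deadweight loss is zero.

0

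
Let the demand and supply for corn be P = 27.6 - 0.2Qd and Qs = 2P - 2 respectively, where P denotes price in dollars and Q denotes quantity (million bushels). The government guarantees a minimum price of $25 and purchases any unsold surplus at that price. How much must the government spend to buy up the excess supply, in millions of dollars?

Rearranging demand gives Qd = 138 - 5P. Equilibrium: 138 - 5P = 2P - 2, so 140 = 7P and P* = 20, Q* = 38.
The floor of 25 is above the equilibrium price 20, so it binds.
At P = 25: Qd = 138 - 5·25 = 13 and Qs = 2·25 - 2 = 48.
Surplus = Qs - Qd = 35.
Government expenditure = surplus × support price = 35 × 25 = 875.

875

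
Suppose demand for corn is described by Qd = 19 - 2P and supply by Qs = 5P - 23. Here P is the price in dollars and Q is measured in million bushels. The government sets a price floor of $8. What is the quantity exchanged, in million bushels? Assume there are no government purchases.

Equilibrium: 19 - 2P = 5P - 23, so 42 = 7P and P* = 6, Q* = 7.
The floor of 8 is above the equilibrium price 6, so it binds.
At P = 8: Qd = 19 - 2·8 = 3 and Qs = 5·8 - 23 = 17.
The quantity actually transacted is the short side, demand: 3.

3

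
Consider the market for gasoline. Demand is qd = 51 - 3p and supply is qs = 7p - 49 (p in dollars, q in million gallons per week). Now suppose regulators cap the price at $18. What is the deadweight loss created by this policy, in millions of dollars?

Setting quantity demanded equal to quantity supplied, 51 - 3p = 7p - 49, gives p* = 10 and q* = 21.
The ceiling of 18 is above the equilibrium price 10, so it is not binding; the market clears at p* = 10, q* = 21.
Since the control does not bind, no trades are prevented and deadweight loss is zero.

0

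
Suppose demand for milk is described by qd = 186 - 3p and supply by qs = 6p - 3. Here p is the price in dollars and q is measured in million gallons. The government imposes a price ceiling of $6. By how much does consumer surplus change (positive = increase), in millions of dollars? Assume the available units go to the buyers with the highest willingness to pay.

Setting quantity demanded equal to quantity supplied, 186 - 3p = 6p - 3, gives p* = 21 and q* = 123.
Because the ceiling (6) lies below the market-clearing price, it is binding.
At p = 6: qd = 186 - 3·6 = 168 and qs = 6·6 - 3 = 33.
Consumer surplus without the control is ½ · (62 - 21) · 123 = 2521.5.
With the ceiling, 33 units are sold at 6 (assume they go to the highest-value buyers). The demand price at q = 33 is 51, so CS = ½ · [(62 - 6) + (51 - 6)] · 33 = 1666.5.
Change in consumer surplus = 1666.5 - 2521.5 = -855.

-855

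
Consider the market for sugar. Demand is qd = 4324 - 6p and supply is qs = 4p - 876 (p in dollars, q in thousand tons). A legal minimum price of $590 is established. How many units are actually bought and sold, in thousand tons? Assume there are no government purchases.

784

Without the control the market clears where 4324 - 6p = 4p - 876, i.e. p* = 520 and q* = 1204.
Because the floor (590) lies above the market-clearing price, it is binding.
At p = 590: qd = 4324 - 6·590 = 784 and qs = 4·590 - 876 = 1484.
The quantity actually transacted is the short side, demand: 784.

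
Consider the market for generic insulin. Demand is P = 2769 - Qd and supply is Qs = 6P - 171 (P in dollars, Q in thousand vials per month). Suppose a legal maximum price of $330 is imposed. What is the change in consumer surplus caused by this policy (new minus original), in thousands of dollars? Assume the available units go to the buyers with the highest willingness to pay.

17010

Rearranging demand gives Qd = 2769 - P. Without the control the market clears where 2769 - P = 6P - 171, i.e. P* = 420 and Q* = 2349.
The ceiling of 330 is below the equilibrium price 420, so it binds.
At P = 330: Qd = 2769 - 330 = 2439 and Qs = 6·330 - 171 = 1809.
Consumer surplus without the control is ½ · (2769 - 420) · 2349 = 2758900.5.
With the ceiling, 1809 units are sold at 330 (assume they go to the highest-value buyers). The demand price at Q = 1809 is 960, so CS = ½ · [(2769 - 330) + (960 - 330)] · 1809 = 2775910.5.
Change in consumer surplus = 2775910.5 - 2758900.5 = 17010.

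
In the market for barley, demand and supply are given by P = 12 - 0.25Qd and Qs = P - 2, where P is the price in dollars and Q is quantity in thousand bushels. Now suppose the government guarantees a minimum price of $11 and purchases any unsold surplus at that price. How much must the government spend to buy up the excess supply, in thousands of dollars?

55

Rearranging demand gives Qd = 48 - 4P. Without the control the market clears where 48 - 4P = P - 2, i.e. P* = 10 and Q* = 8.
Because the floor (11) lies above the market-clearing price, it is binding.
At P = 11: Qd = 48 - 4·11 = 4 and Qs = 11 - 2 = 9.
Surplus = Qs - Qd = 5.
Government expenditure = surplus × support price = 5 × 11 = 55.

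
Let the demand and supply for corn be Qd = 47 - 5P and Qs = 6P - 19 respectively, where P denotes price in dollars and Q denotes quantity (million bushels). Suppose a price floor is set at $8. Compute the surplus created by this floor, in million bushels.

In a free market, 47 - 5P = 6P - 19 gives the equilibrium P* = 6, Q* = 17.
Because the floor (8) lies above the market-clearing price, it is binding.
At P = 8: Qd = 47 - 5·8 = 7 and Qs = 6·8 - 19 = 29.
Surplus = Qs - Qd = 29 - 7 = 22.

22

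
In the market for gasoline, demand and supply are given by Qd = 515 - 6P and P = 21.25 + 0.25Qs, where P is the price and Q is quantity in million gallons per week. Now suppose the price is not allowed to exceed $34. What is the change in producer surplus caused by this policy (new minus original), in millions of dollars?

Rearranging supply gives Qs = 4P - 85. Equilibrium: 515 - 6P = 4P - 85, so 600 = 10P and P* = 60, Q* = 155.
Since 34 < 60, the ceiling is binding.
At P = 34: Qd = 515 - 6·34 = 311 and Qs = 4·34 - 85 = 51.
Producer surplus without the control is ½ · (60 - 21.25) · 155 = 3003.125.
With the ceiling, producers sell 51 units at 34, so PS = ½ · (34 - 21.25) · 51 = 325.125.
Change in producer surplus = 325.125 - 3003.125 = -2678.

-2678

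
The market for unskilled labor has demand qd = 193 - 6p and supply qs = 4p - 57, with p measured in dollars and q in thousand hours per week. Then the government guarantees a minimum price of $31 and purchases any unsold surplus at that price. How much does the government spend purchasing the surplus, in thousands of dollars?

1860

Setting quantity demanded equal to quantity supplied, 193 - 6p = 4p - 57, gives p* = 25 and q* = 43.
Because the floor (31) lies above the market-clearing price, it is binding.
At p = 31: qd = 193 - 6·31 = 7 and qs = 4·31 - 57 = 67.
Surplus = qs - qd = 60.
Government expenditure = surplus × support price = 60 × 31 = 1860.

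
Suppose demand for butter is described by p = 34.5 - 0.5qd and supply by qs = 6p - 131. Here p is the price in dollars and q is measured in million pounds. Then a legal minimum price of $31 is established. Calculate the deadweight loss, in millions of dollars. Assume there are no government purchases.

Rearranging demand gives qd = 69 - 2p. Without the control the market clears where 69 - 2p = 6p - 131, i.e. p* = 25 and q* = 19.
The floor of 31 is above the equilibrium price 25, so it binds.
At p = 31: qd = 69 - 2·31 = 7 and qs = 6·31 - 131 = 55.
Quantity traded falls to 7. At q = 7 the demand price is (69 - 7)/2 = 31 and the supply price is (131 + 7)/6 = 23.
Deadweight loss = ½ · (31 - 23) · (19 - 7) = ½ · 8 · 12 = 48.

48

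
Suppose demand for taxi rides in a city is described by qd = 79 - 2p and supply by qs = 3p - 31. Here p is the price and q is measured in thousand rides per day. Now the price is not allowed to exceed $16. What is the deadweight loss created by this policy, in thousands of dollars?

Equilibrium: 79 - 2p = 3p - 31, so 110 = 5p and p* = 22, q* = 35.
Since 16 < 22, the ceiling is binding.
At p = 16: qd = 79 - 2·16 = 47 and qs = 3·16 - 31 = 17.
Quantity traded falls to 17. At q = 17 the demand price is (79 - 17)/2 = 31 and the supply price is (31 + 17)/3 = 16.
Deadweight loss = ½ · (31 - 16) · (35 - 17) = ½ · 15 · 18 = 135.

135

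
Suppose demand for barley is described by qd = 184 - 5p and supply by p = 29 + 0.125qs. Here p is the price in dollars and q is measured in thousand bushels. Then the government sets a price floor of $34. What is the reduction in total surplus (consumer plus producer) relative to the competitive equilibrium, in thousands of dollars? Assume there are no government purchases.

16.25

Rearranging supply gives qs = 8p - 232. Setting quantity demanded equal to quantity supplied, 184 - 5p = 8p - 232, gives p* = 32 and q* = 24.
The floor of 34 is above the equilibrium price 32, so it binds.
At p = 34: qd = 184 - 5·34 = 14 and qs = 8·34 - 232 = 40.
Quantity traded falls to 14. At q = 14 the demand price is (184 - 14)/5 = 34 and the supply price is (232 + 14)/8 = 30.75.
Deadweight loss = ½ · (34 - 30.75) · (24 - 14) = ½ · 3.25 · 10 = 16.25.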